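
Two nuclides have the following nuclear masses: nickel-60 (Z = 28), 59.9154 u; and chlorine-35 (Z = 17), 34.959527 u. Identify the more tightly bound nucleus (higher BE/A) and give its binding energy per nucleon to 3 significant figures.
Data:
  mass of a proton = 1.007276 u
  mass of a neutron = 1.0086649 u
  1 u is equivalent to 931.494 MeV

nickel-60: Σm = 28(1.007276) + 32(1.0086649) = 60.4810048 u; Δm = 0.5656048 u; E_B = 526.86 MeV; E_B/A = 8.781 MeV
chlorine-35: Σm = 17(1.007276) + 18(1.0086649) = 35.2796602 u; Δm = 0.3201332 u; E_B = 298.20 MeV; E_B/A = 8.520 MeV
nickel-60 has the higher binding energy per nucleon, so it is the more tightly bound nucleus.

nickel-60; 8.78 MeV/nucleon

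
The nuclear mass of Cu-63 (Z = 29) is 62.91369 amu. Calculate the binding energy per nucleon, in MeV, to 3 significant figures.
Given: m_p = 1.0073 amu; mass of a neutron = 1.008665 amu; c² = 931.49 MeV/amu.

8.76 MeV/nucleon

Total constituent mass: 29 × 1.0073 + 34 × 1.008665 = 63.506310 amu
Mass defect Δm = 63.506310 − 62.91369 = 0.592620 amu
Binding energy = Δm·c² = 0.592620 × 931.49 MeV/amu = 552.020 MeV
Dividing by A = 63 gives 8.762 MeV per nucleon.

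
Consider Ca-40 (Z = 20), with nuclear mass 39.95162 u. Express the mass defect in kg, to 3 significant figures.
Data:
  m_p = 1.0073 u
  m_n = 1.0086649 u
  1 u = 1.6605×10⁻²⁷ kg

Σm = 20·m_p + 20·m_n = 20.1460 + 20.1732980 = 40.3192980 u
Δm = 40.3192980 − 39.95162 = 0.3676780 u
In SI units: 0.3676780 u × 1.6605×10⁻²⁷ kg/u = 6.1053e-28 kg

6.11e-28 kg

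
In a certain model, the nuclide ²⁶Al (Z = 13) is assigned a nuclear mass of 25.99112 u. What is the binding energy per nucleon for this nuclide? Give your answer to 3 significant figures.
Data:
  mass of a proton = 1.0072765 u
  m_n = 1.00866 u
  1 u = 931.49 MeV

The nucleus contains 13 protons and 26 − 13 = 13 neutrons.
Σm = 13·m_p + 13·m_n = 13.0945945 + 13.11258 = 26.2071745 u
Mass defect Δm = 26.2071745 − 25.99112 = 0.2160545 u
E_B = 0.2160545 × 931.49 = 201.2526 MeV
Dividing by A = 26 gives 7.740 MeV per nucleon.

7.74 MeV/nucleon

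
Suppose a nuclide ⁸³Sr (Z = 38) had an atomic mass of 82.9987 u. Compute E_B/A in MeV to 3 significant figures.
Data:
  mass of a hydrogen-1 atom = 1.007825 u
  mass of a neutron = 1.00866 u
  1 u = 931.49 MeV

The nucleus contains 38 protons and 83 − 38 = 45 neutrons.
Total constituent mass: 38 × 1.007825 + 45 × 1.00866 = 83.687050 u
Δm = 83.687050 − 82.9987 = 0.688350 u
Binding energy = Δm·c² = 0.688350 × 931.49 MeV/u = 641.191 MeV
Per nucleon: 641.191 / 83 = 7.725 MeV

7.73 MeV/nucleon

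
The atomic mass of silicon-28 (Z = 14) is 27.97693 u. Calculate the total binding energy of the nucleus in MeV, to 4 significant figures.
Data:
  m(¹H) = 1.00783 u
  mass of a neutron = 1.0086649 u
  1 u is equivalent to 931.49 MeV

236.6 MeV

The nucleus contains 14 protons and 28 − 14 = 14 neutrons.
Mass of separated nucleons = 14(1.00783) + 14(1.0086649) = 14.10962 + 14.1213086 = 28.2309286 u
Δm = 28.2309286 − 27.97693 = 0.2539986 u
E_B = 0.2539986 × 931.49 = 236.597 MeV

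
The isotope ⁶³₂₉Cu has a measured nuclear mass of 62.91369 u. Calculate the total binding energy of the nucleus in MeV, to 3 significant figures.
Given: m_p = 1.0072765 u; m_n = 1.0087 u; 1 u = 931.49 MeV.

552 MeV

Z = 29, so N = A − Z = 63 − 29 = 34.
Mass of separated nucleons = 29(1.0072765) + 34(1.0087) = 29.2110185 + 34.2958 = 63.5068185 u
Mass defect Δm = 63.5068185 − 62.91369 = 0.5931285 u
Converting to energy: 0.5931285 u × 931.49 MeV/u = 552.493 MeV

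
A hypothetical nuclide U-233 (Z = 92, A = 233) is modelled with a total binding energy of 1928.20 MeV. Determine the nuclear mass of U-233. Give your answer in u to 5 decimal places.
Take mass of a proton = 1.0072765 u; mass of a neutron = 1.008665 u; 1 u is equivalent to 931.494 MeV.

232.82120 u

Mass defect = 1928.20 MeV / (931.494 MeV/u) = 2.0700080 u
Constituent mass = 92(1.0072765) + 141(1.008665) = 234.8912030 u
Nuclear mass = 234.8912030 − 2.0700080 = 232.8211950 u ≈ 232.82120 u (to 5 decimal places)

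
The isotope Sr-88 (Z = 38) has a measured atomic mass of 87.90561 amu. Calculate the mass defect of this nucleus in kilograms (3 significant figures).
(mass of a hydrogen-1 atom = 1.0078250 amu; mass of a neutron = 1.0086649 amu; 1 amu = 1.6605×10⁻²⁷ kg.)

Z = 38, so N = A − Z = 88 − 38 = 50.
Σm = 38·m(¹H) + 50·m_n = 38.2973500 + 50.4332450 = 88.7305950 amu
The mass defect is 88.7305950 − 87.90561 = 0.8249850 amu.
In SI units: 0.8249850 amu × 1.6605×10⁻²⁷ kg/amu = 1.3699e-27 kg

1.37e-27 kg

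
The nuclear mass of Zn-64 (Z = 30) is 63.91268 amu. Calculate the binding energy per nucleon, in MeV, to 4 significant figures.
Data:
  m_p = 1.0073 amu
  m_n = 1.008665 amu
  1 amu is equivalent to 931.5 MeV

With 30 protons and 34 neutrons (A = 64):
Total constituent mass: 30 × 1.0073 + 34 × 1.008665 = 64.513610 amu
Mass defect Δm = 64.513610 − 63.91268 = 0.600930 amu
E_B = 0.600930 × 931.5 = 559.766 MeV
Per nucleon: 559.766 / 64 = 8.746 MeV

8.746 MeV/nucleon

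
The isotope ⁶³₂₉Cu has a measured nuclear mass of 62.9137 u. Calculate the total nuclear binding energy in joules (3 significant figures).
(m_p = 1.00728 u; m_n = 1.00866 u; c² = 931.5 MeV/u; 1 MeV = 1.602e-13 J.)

8.83e-11 J

Z = 29, so N = A − Z = 63 − 29 = 34.
Mass of separated nucleons = 29(1.00728) + 34(1.00866) = 29.21112 + 34.29444 = 63.50556 u
Δm = 63.50556 − 62.9137 = 0.59186 u
E_B = 0.59186 × 931.5 = 551.318 MeV
In joules: 551.318 MeV × 1.602e-13 J/MeV = 8.8321e-11 J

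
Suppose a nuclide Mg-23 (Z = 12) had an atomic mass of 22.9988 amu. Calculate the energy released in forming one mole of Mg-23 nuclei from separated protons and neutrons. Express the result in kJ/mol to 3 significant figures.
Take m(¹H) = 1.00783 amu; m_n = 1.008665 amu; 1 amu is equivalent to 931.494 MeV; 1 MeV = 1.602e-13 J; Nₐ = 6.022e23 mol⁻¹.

1.71e+10 kJ/mol

The nucleus contains 12 protons and 23 − 12 = 11 neutrons.
Mass of separated nucleons = 12(1.00783) + 11(1.008665) = 12.09396 + 11.095315 = 23.189275 amu
Mass defect Δm = 23.189275 − 22.9988 = 0.190475 amu
E_B = 0.190475 × 931.494 = 177.426 MeV
Per nucleus in joules: 177.426 MeV × 1.602e-13 J/MeV = 2.8424e-11 J
Per mole: 2.8424e-11 J × 6.022e23 mol⁻¹ = 1.7117e+13 J/mol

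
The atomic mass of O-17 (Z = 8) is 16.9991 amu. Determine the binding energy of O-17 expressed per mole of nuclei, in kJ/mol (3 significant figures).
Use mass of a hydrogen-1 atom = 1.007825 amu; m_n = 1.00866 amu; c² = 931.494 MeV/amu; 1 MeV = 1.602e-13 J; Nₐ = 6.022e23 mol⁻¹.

1.27e+10 kJ/mol

Z = 8, so N = A − Z = 17 − 8 = 9.
Total constituent mass: 8 × 1.007825 + 9 × 1.00866 = 17.140540 amu
Δm = 17.140540 − 16.9991 = 0.141440 amu
Binding energy = Δm·c² = 0.141440 × 931.494 MeV/amu = 131.751 MeV
Per nucleus in joules: 131.751 MeV × 1.602e-13 J/MeV = 2.1107e-11 J
Per mole: 2.1107e-11 J × 6.022e23 mol⁻¹ = 1.2711e+13 J/mol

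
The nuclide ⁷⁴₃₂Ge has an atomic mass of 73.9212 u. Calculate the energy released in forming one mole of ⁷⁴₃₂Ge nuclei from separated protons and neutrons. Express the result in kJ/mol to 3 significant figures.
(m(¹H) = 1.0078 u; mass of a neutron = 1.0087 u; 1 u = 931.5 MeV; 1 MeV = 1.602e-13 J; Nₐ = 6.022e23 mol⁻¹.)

With 32 protons and 42 neutrons (A = 74):
Σm = 32·m(¹H) + 42·m_n = 32.2496 + 42.3654 = 74.6150 u
Δm = 74.6150 − 73.9212 = 0.6938 u
Binding energy = Δm·c² = 0.6938 × 931.5 MeV/u = 646.275 MeV
Per nucleus in joules: 646.275 MeV × 1.602e-13 J/MeV = 1.0353e-10 J
Per mole: 1.0353e-10 J × 6.022e23 mol⁻¹ = 6.2346e+13 J/mol

6.23e+10 kJ/mol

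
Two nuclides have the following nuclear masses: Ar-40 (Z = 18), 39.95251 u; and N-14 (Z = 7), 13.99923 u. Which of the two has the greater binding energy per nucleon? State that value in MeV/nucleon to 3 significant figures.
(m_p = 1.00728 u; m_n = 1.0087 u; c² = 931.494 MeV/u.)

Ar-40: Σm = 18(1.00728) + 22(1.0087) = 40.32244 u; Δm = 0.36993 u; E_B = 344.588 MeV; E_B/A = 8.6147 MeV
N-14: Σm = 7(1.00728) + 7(1.0087) = 14.11186 u; Δm = 0.11263 u; E_B = 104.91 MeV; E_B/A = 7.494 MeV
Ar-40 has the higher binding energy per nucleon, so it is the more tightly bound nucleus.

Ar-40; 8.61 MeV/nucleon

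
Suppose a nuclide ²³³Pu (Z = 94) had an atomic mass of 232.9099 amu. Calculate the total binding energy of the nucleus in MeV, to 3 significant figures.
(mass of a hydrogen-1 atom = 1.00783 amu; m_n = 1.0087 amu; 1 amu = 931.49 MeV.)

Σm = 94·m(¹H) + 139·m_n = 94.73602 + 140.2093 = 234.94532 amu
Δm = 234.94532 − 232.9099 = 2.03542 amu
Converting to energy: 2.03542 amu × 931.49 MeV/amu = 1895.97 MeV

1900 MeV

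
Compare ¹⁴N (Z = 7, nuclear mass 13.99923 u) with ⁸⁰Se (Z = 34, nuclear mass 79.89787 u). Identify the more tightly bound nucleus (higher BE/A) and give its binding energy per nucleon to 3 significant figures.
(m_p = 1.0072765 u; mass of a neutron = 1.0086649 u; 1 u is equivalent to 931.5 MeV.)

¹⁴N: Σm = 7(1.0072765) + 7(1.0086649) = 14.1115898 u; Δm = 0.1123598 u; E_B = 104.66 MeV; E_B/A = 7.476 MeV
⁸⁰Se: Σm = 34(1.0072765) + 46(1.0086649) = 80.6459864 u; Δm = 0.7481164 u; E_B = 696.87 MeV; E_B/A = 8.711 MeV
⁸⁰Se has the higher binding energy per nucleon, so it is the more tightly bound nucleus.

⁸⁰Se; 8.71 MeV/nucleon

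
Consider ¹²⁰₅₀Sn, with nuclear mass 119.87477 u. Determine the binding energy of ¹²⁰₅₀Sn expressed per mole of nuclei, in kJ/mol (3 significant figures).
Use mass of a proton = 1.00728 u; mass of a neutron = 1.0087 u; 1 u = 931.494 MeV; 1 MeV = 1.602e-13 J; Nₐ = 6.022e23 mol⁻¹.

9.87e+10 kJ/mol

The nucleus contains 50 protons and 120 − 50 = 70 neutrons.
Mass of separated nucleons = 50(1.00728) + 70(1.0087) = 50.36400 + 70.6090 = 120.97300 u
The mass defect is 120.97300 − 119.87477 = 1.09823 u.
Binding energy = Δm·c² = 1.09823 × 931.494 MeV/u = 1022.99 MeV
Per nucleus in joules: 1022.99 MeV × 1.602e-13 J/MeV = 1.6388e-10 J
Per mole: 1.6388e-10 J × 6.022e23 mol⁻¹ = 9.8689e+13 J/mol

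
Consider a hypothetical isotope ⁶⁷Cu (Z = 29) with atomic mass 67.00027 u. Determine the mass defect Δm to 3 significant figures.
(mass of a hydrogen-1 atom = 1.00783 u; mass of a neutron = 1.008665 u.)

0.556 u

Σm = 29·m(¹H) + 38·m_n = 29.22707 + 38.329270 = 67.556340 u
Δm = 67.556340 − 67.00027 = 0.556070 u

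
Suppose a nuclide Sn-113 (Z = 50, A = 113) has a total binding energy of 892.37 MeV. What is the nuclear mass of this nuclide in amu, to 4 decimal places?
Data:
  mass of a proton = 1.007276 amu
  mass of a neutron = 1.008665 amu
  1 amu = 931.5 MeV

Mass defect = 892.37 MeV / (931.5 MeV/amu) = 0.957992 amu
Constituent mass = 50(1.007276) + 63(1.008665) = 113.909695 amu
Nuclear mass = 113.909695 − 0.957992 = 112.951703 amu ≈ 112.9517 amu (to 4 decimal places)

112.9517 amu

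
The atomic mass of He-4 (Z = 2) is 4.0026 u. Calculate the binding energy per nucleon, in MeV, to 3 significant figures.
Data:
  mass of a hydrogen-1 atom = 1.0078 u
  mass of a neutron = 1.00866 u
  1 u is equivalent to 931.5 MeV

7.06 MeV/nucleon

Σm = 2·m(¹H) + 2·m_n = 2.0156 + 2.01732 = 4.03292 u
The mass defect is 4.03292 − 4.0026 = 0.03032 u.
E_B = 0.03032 × 931.5 = 28.2431 MeV
Per nucleon: 28.2431 / 4 = 7.061 MeV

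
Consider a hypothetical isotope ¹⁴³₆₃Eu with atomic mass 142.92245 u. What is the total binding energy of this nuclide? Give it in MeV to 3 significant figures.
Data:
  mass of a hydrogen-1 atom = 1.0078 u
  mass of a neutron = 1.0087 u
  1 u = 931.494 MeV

1180 MeV

Σm = 63·m(¹H) + 80·m_n = 63.4914 + 80.6960 = 144.1874 u
The mass defect is 144.1874 − 142.92245 = 1.26495 u.
Converting to energy: 1.26495 u × 931.494 MeV/u = 1178.29 MeV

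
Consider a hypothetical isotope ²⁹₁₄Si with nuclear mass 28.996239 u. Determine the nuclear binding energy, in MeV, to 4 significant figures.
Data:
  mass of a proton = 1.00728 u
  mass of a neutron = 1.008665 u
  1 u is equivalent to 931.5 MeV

Total constituent mass: 14 × 1.00728 + 15 × 1.008665 = 29.231895 u
The mass defect is 29.231895 − 28.996239 = 0.235656 u.
Binding energy = Δm·c² = 0.235656 × 931.5 MeV/u = 219.514 MeV

219.5 MeV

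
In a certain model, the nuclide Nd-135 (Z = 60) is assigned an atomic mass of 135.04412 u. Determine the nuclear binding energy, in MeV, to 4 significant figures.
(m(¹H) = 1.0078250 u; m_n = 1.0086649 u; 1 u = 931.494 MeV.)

Mass of separated nucleons = 60(1.0078250) + 75(1.0086649) = 60.4695000 + 75.6498675 = 136.1193675 u
The mass defect is 136.1193675 − 135.04412 = 1.0752475 u.
Converting to energy: 1.0752475 u × 931.494 MeV/u = 1001.59 MeV

1002 MeV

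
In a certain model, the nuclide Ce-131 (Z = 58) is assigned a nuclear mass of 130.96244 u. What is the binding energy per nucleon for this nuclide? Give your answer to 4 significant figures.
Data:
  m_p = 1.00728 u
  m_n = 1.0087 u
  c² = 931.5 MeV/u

Mass of separated nucleons = 58(1.00728) + 73(1.0087) = 58.42224 + 73.6351 = 132.05734 u
Mass defect Δm = 132.05734 − 130.96244 = 1.09490 u
Binding energy = Δm·c² = 1.09490 × 931.5 MeV/u = 1019.90 MeV
Per nucleon: 1019.90 / 131 = 7.785 MeV

7.785 MeV/nucleon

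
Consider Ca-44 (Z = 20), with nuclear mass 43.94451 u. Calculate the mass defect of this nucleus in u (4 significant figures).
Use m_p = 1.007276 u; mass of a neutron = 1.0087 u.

The nucleus contains 20 protons and 44 − 20 = 24 neutrons.
Mass of separated nucleons = 20(1.007276) + 24(1.0087) = 20.145520 + 24.2088 = 44.354320 u
Mass defect Δm = 44.354320 − 43.94451 = 0.409810 u

0.4098 u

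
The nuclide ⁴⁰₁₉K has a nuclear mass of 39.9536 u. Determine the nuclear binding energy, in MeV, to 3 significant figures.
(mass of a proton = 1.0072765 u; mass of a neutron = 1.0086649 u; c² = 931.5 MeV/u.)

Mass of separated nucleons = 19(1.0072765) + 21(1.0086649) = 19.1382535 + 21.1819629 = 40.3202164 u
The mass defect is 40.3202164 − 39.9536 = 0.3666164 u.
Converting to energy: 0.3666164 u × 931.5 MeV/u = 341.503 MeV

342 MeV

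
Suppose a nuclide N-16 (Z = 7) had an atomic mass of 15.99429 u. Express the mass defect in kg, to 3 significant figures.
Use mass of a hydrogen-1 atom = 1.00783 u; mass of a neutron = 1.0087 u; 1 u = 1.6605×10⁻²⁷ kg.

Σm = 7·m(¹H) + 9·m_n = 7.05481 + 9.0783 = 16.13311 u
The mass defect is 16.13311 − 15.99429 = 0.13882 u.
In SI units: 0.13882 u × 1.6605×10⁻²⁷ kg/u = 2.3051e-28 kg

2.31e-28 kg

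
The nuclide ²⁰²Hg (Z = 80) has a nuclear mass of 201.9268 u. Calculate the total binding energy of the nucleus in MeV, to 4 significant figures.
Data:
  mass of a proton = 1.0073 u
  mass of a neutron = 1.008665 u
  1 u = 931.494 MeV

1597 MeV

Z = 80, so N = A − Z = 202 − 80 = 122.
Mass of separated nucleons = 80(1.0073) + 122(1.008665) = 80.5840 + 123.057130 = 203.641130 u
Mass defect Δm = 203.641130 − 201.9268 = 1.714330 u
Binding energy = Δm·c² = 1.714330 × 931.494 MeV/u = 1596.89 MeV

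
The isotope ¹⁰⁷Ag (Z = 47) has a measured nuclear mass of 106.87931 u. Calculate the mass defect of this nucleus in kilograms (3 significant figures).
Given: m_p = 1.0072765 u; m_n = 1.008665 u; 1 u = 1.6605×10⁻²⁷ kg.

1.63e-27 kg

Total constituent mass: 47 × 1.0072765 + 60 × 1.008665 = 107.8618955 u
The mass defect is 107.8618955 − 106.87931 = 0.9825855 u.
In SI units: 0.9825855 u × 1.6605×10⁻²⁷ kg/u = 1.6316e-27 kg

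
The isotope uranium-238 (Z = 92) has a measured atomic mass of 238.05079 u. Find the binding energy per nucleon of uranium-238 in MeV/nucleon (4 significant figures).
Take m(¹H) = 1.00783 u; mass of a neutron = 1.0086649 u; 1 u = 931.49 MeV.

Σm = 92·m(¹H) + 146·m_n = 92.72036 + 147.2650754 = 239.9854354 u
Mass defect Δm = 239.9854354 − 238.05079 = 1.9346454 u
E_B = 1.9346454 × 931.49 = 1802.10 MeV
BE/A = 1802.10 MeV / 238 = 7.572 MeV/nucleon

7.572 MeV/nucleon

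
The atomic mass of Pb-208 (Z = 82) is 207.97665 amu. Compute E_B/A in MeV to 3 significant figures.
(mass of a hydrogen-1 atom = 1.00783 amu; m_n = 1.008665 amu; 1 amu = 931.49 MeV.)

Σm = 82·m(¹H) + 126·m_n = 82.64206 + 127.091790 = 209.733850 amu
Mass defect Δm = 209.733850 − 207.97665 = 1.757200 amu
E_B = 1.757200 × 931.49 = 1636.81 MeV
Dividing by A = 208 gives 7.869 MeV per nucleon.

7.87 MeV/nucleon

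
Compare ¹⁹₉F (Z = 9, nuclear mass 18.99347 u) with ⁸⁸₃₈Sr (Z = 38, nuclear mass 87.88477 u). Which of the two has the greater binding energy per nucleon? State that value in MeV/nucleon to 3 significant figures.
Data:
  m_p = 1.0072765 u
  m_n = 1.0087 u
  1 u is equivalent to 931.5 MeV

⁸⁸₃₈Sr; 8.75 MeV/nucleon

¹⁹₉F: Σm = 9(1.0072765) + 10(1.0087) = 19.1524885 u; Δm = 0.1590185 u; E_B = 148.13 MeV; E_B/A = 7.796 MeV
⁸⁸₃₈Sr: Σm = 38(1.0072765) + 50(1.0087) = 88.7115070 u; Δm = 0.8267370 u; E_B = 770.11 MeV; E_B/A = 8.751 MeV
⁸⁸₃₈Sr has the higher binding energy per nucleon, so it is the more tightly bound nucleus.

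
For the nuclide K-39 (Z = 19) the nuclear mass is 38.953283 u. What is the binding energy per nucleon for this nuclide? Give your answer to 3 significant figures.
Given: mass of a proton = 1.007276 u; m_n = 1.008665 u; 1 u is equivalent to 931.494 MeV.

8.56 MeV/nucleon

Z = 19, so N = A − Z = 39 − 19 = 20.
Mass of separated nucleons = 19(1.007276) + 20(1.008665) = 19.138244 + 20.173300 = 39.311544 u
Δm = 39.311544 − 38.953283 = 0.358261 u
Binding energy = Δm·c² = 0.358261 × 931.494 MeV/u = 333.718 MeV
BE/A = 333.718 MeV / 39 = 8.557 MeV/nucleon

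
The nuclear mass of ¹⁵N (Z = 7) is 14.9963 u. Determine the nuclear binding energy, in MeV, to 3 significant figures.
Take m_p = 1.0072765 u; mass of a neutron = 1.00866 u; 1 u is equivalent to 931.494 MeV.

115 MeV

With 7 protons and 8 neutrons (A = 15):
Mass of separated nucleons = 7(1.0072765) + 8(1.00866) = 7.0509355 + 8.06928 = 15.1202155 u
The mass defect is 15.1202155 − 14.9963 = 0.1239155 u.
Converting to energy: 0.1239155 u × 931.494 MeV/u = 115.427 MeV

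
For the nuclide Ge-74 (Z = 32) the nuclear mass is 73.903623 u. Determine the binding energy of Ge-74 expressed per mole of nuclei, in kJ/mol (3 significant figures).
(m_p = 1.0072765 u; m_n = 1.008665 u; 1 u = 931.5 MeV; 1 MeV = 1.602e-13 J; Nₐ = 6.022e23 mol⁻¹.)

6.23e+10 kJ/mol

With 32 protons and 42 neutrons (A = 74):
Σm = 32·m_p + 42·m_n = 32.2328480 + 42.363930 = 74.5967780 u
Mass defect Δm = 74.5967780 − 73.903623 = 0.6931550 u
Binding energy = Δm·c² = 0.6931550 × 931.5 MeV/u = 645.674 MeV
Per nucleus in joules: 645.674 MeV × 1.602e-13 J/MeV = 1.0344e-10 J
Per mole: 1.0344e-10 J × 6.022e23 mol⁻¹ = 6.2292e+13 J/mol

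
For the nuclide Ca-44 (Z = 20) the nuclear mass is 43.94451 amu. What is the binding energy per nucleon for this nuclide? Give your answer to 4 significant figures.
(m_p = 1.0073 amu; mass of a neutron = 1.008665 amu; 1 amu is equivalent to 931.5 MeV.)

Mass of separated nucleons = 20(1.0073) + 24(1.008665) = 20.1460 + 24.207960 = 44.353960 amu
Δm = 44.353960 − 43.94451 = 0.409450 amu
E_B = 0.409450 × 931.5 = 381.403 MeV
Per nucleon: 381.403 / 44 = 8.668 MeV

8.668 MeV/nucleon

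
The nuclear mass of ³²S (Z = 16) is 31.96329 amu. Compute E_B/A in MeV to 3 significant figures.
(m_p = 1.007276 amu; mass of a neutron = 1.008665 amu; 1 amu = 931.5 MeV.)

Total constituent mass: 16 × 1.007276 + 16 × 1.008665 = 32.255056 amu
Mass defect Δm = 32.255056 − 31.96329 = 0.291766 amu
Converting to energy: 0.291766 amu × 931.5 MeV/amu = 271.780 MeV
BE/A = 271.780 MeV / 32 = 8.493 MeV/nucleon

8.49 MeV/nucleon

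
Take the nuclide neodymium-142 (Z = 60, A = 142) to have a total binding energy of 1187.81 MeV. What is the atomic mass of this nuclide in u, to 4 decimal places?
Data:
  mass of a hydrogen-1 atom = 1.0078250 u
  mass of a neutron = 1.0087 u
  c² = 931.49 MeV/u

Mass defect = 1187.81 MeV / (931.49 MeV/u) = 1.275172 u
Constituent mass = 60(1.0078250) + 82(1.0087) = 143.1829000 u
Atomic mass = 143.1829000 − 1.275172 = 141.9077280 u ≈ 141.9077 u (to 4 decimal places)

141.9077 u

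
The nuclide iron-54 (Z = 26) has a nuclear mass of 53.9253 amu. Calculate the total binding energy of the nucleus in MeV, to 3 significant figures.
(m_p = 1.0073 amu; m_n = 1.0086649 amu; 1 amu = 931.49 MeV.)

With 26 protons and 28 neutrons (A = 54):
Total constituent mass: 26 × 1.0073 + 28 × 1.0086649 = 54.4324172 amu
The mass defect is 54.4324172 − 53.9253 = 0.5071172 amu.
E_B = 0.5071172 × 931.49 = 472.375 MeV

472 MeV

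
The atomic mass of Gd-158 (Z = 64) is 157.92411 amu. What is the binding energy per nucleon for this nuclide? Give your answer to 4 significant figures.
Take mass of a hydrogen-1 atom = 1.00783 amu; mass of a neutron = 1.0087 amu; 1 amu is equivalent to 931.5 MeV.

The nucleus contains 64 protons and 158 − 64 = 94 neutrons.
Σm = 64·m(¹H) + 94·m_n = 64.50112 + 94.8178 = 159.31892 amu
The mass defect is 159.31892 − 157.92411 = 1.39481 amu.
Binding energy = Δm·c² = 1.39481 × 931.5 MeV/amu = 1299.27 MeV
BE/A = 1299.27 MeV / 158 = 8.223 MeV/nucleon

8.223 MeV/nucleon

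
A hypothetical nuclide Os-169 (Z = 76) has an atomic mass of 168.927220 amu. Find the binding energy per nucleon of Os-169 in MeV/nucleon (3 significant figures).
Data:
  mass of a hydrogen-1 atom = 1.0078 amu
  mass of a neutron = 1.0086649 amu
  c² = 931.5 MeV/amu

Σm = 76·m(¹H) + 93·m_n = 76.5928 + 93.8058357 = 170.3986357 amu
The mass defect is 170.3986357 − 168.927220 = 1.4714157 amu.
E_B = 1.4714157 × 931.5 = 1370.62 MeV
Per nucleon: 1370.62 / 169 = 8.110 MeV

8.11 MeV/nucleon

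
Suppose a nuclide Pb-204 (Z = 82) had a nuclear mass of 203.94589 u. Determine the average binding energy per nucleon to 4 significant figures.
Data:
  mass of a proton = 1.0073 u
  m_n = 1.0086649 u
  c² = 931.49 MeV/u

Total constituent mass: 82 × 1.0073 + 122 × 1.0086649 = 205.6557178 u
Mass defect Δm = 205.6557178 − 203.94589 = 1.7098278 u
Converting to energy: 1.7098278 u × 931.49 MeV/u = 1592.69 MeV
Dividing by A = 204 gives 7.807 MeV per nucleon.

7.807 MeV/nucleon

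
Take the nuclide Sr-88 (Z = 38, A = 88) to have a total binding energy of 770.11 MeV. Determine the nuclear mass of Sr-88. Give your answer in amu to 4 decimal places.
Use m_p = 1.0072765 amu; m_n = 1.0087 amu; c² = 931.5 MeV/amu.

Mass defect = 770.11 MeV / (931.5 MeV/amu) = 0.826742 amu
Constituent mass = 38(1.0072765) + 50(1.0087) = 88.7115070 amu
Nuclear mass = 88.7115070 − 0.826742 = 87.8847650 amu ≈ 87.8848 amu (to 4 decimal places)

87.8848 amu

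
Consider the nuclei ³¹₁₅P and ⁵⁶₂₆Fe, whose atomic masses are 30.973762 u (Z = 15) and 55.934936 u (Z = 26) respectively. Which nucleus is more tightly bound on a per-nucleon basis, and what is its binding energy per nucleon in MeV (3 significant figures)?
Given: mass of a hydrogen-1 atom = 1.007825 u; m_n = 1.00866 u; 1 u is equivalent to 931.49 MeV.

⁵⁶₂₆Fe; 8.79 MeV/nucleon

³¹₁₅P: Σm = 15(1.007825) + 16(1.00866) = 31.255935 u; Δm = 0.282173 u; E_B = 262.84 MeV; E_B/A = 8.479 MeV
⁵⁶₂₆Fe: Σm = 26(1.007825) + 30(1.00866) = 56.463250 u; Δm = 0.528314 u; E_B = 492.12 MeV; E_B/A = 8.788 MeV
⁵⁶₂₆Fe has the higher binding energy per nucleon, so it is the more tightly bound nucleus.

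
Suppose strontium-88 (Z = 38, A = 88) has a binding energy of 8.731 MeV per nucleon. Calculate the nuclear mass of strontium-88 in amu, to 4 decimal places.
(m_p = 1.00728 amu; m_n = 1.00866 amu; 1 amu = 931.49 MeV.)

87.8848 amu

Total binding energy = 88 × 8.731 = 768.328 MeV
Mass defect = 768.328 MeV / (931.49 MeV/amu) = 0.824838 amu
Constituent mass = 38(1.00728) + 50(1.00866) = 88.70964 amu
Nuclear mass = 88.70964 − 0.824838 = 87.884802 amu ≈ 87.8848 amu (to 4 decimal places)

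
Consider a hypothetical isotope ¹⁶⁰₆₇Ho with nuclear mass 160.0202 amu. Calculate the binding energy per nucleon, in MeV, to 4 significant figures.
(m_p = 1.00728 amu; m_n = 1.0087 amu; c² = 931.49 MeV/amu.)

7.432 MeV/nucleon

Z = 67, so N = A − Z = 160 − 67 = 93.
Mass of separated nucleons = 67(1.00728) + 93(1.0087) = 67.48776 + 93.8091 = 161.29686 amu
The mass defect is 161.29686 − 160.0202 = 1.27666 amu.
Binding energy = Δm·c² = 1.27666 × 931.49 MeV/amu = 1189.196 MeV
Dividing by A = 160 gives 7.432 MeV per nucleon.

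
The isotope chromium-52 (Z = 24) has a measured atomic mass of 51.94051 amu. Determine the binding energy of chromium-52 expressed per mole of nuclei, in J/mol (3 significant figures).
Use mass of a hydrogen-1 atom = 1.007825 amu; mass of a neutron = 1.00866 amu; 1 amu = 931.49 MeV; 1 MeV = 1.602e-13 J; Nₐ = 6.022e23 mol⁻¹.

Total constituent mass: 24 × 1.007825 + 28 × 1.00866 = 52.430280 amu
Mass defect Δm = 52.430280 − 51.94051 = 0.489770 amu
E_B = 0.489770 × 931.49 = 456.216 MeV
Per nucleus in joules: 456.216 MeV × 1.602e-13 J/MeV = 7.3086e-11 J
Per mole: 7.3086e-11 J × 6.022e23 mol⁻¹ = 4.4012e+13 J/mol

4.40e+13 J/mol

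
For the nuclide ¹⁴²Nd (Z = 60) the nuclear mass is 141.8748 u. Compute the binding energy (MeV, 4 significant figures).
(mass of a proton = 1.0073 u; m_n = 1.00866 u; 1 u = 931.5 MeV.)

Z = 60, so N = A − Z = 142 − 60 = 82.
Mass of separated nucleons = 60(1.0073) + 82(1.00866) = 60.4380 + 82.71012 = 143.14812 u
Δm = 143.14812 − 141.8748 = 1.27332 u
Binding energy = Δm·c² = 1.27332 × 931.5 MeV/u = 1186.10 MeV

1186 MeV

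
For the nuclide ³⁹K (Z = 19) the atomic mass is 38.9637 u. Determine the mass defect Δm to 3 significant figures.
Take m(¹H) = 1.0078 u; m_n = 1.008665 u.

0.358 u

The nucleus contains 19 protons and 39 − 19 = 20 neutrons.
Σm = 19·m(¹H) + 20·m_n = 19.1482 + 20.173300 = 39.321500 u
The mass defect is 39.321500 − 38.9637 = 0.357800 u.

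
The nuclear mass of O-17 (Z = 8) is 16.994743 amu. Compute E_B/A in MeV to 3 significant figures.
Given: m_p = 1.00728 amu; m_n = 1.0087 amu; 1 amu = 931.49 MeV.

7.77 MeV/nucleon

With 8 protons and 9 neutrons (A = 17):
Total constituent mass: 8 × 1.00728 + 9 × 1.0087 = 17.13654 amu
Δm = 17.13654 − 16.994743 = 0.141797 amu
Converting to energy: 0.141797 amu × 931.49 MeV/amu = 132.082 MeV
BE/A = 132.082 MeV / 17 = 7.770 MeV/nucleon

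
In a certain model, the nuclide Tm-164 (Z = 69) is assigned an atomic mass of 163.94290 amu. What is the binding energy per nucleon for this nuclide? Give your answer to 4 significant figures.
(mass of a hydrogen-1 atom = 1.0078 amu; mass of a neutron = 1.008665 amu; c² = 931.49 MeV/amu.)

Mass of separated nucleons = 69(1.0078) + 95(1.008665) = 69.5382 + 95.823175 = 165.361375 amu
The mass defect is 165.361375 − 163.94290 = 1.418475 amu.
Binding energy = Δm·c² = 1.418475 × 931.49 MeV/amu = 1321.30 MeV
Per nucleon: 1321.30 / 164 = 8.057 MeV

8.057 MeV/nucleon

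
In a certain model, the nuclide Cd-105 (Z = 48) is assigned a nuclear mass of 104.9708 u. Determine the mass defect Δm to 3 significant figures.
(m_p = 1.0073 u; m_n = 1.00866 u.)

Mass of separated nucleons = 48(1.0073) + 57(1.00866) = 48.3504 + 57.49362 = 105.84402 u
Δm = 105.84402 − 104.9708 = 0.87322 u

0.873 u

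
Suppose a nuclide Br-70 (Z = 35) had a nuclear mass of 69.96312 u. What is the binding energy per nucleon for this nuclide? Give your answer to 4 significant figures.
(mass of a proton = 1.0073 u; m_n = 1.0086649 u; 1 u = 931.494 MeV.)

7.926 MeV/nucleon

The nucleus contains 35 protons and 70 − 35 = 35 neutrons.
Σm = 35·m_p + 35·m_n = 35.2555 + 35.3032715 = 70.5587715 u
Mass defect Δm = 70.5587715 − 69.96312 = 0.5956515 u
E_B = 0.5956515 × 931.494 = 554.846 MeV
Dividing by A = 70 gives 7.926 MeV per nucleon.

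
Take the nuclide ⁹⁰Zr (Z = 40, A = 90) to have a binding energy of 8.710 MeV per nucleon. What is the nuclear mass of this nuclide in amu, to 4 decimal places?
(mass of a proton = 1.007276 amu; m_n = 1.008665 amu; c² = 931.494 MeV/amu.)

89.8827 amu

Total binding energy = 90 × 8.710 = 783.900 MeV
Mass defect = 783.900 MeV / (931.494 MeV/amu) = 0.841551 amu
Constituent mass = 40(1.007276) + 50(1.008665) = 90.724290 amu
Nuclear mass = 90.724290 − 0.841551 = 89.882739 amu ≈ 89.8827 amu (to 4 decimal places)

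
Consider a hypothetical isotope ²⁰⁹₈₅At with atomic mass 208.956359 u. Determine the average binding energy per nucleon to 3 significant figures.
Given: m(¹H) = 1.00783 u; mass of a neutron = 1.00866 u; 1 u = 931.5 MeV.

7.95 MeV/nucleon

Total constituent mass: 85 × 1.00783 + 124 × 1.00866 = 210.73939 u
Δm = 210.73939 − 208.956359 = 1.783031 u
Converting to energy: 1.783031 u × 931.5 MeV/u = 1660.89 MeV
Per nucleon: 1660.89 / 209 = 7.947 MeV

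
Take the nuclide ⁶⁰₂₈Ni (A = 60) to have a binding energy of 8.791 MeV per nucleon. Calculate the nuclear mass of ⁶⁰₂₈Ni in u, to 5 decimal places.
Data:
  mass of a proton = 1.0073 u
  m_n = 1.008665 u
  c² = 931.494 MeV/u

59.91543 u

Total binding energy = 60 × 8.791 = 527.460 MeV
Mass defect = 527.460 MeV / (931.494 MeV/u) = 0.5662516 u
Constituent mass = 28(1.0073) + 32(1.008665) = 60.481680 u
Nuclear mass = 60.481680 − 0.5662516 = 59.9154284 u ≈ 59.91543 u (to 5 decimal places)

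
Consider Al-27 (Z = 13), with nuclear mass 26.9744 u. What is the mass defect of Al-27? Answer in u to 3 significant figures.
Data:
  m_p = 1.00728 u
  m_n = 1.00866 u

The nucleus contains 13 protons and 27 − 13 = 14 neutrons.
Σm = 13·m_p + 14·m_n = 13.09464 + 14.12124 = 27.21588 u
Δm = 27.21588 − 26.9744 = 0.24148 u

0.241 u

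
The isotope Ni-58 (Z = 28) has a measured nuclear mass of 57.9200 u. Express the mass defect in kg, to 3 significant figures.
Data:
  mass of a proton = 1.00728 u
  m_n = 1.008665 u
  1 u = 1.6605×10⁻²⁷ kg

Total constituent mass: 28 × 1.00728 + 30 × 1.008665 = 58.463790 u
Δm = 58.463790 − 57.9200 = 0.543790 u
In SI units: 0.543790 u × 1.6605×10⁻²⁷ kg/u = 9.0296e-28 kg

9.03e-28 kg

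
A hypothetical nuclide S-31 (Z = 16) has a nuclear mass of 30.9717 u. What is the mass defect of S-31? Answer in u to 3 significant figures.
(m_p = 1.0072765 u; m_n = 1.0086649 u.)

0.275 u

Z = 16, so N = A − Z = 31 − 16 = 15.
Mass of separated nucleons = 16(1.0072765) + 15(1.0086649) = 16.1164240 + 15.1299735 = 31.2463975 u
Δm = 31.2463975 − 30.9717 = 0.2746975 u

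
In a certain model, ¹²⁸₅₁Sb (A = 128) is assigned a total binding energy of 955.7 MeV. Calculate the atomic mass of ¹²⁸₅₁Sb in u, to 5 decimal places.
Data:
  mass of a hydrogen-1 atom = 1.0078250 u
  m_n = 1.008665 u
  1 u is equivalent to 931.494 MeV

Mass defect = 955.7 MeV / (931.494 MeV/u) = 1.0259862 u
Constituent mass = 51(1.0078250) + 77(1.008665) = 129.0662800 u
Atomic mass = 129.0662800 − 1.0259862 = 128.0402938 u ≈ 128.04029 u (to 5 decimal places)

128.04029 u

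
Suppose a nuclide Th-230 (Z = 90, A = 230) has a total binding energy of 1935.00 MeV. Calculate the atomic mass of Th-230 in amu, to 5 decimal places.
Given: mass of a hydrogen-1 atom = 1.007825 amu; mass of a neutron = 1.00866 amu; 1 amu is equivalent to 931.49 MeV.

Mass defect = 1935.00 MeV / (931.49 MeV/amu) = 2.0773170 amu
Constituent mass = 90(1.007825) + 140(1.00866) = 231.916650 amu
Atomic mass = 231.916650 − 2.0773170 = 229.8393330 amu ≈ 229.83933 amu (to 5 decimal places)

229.83933 amu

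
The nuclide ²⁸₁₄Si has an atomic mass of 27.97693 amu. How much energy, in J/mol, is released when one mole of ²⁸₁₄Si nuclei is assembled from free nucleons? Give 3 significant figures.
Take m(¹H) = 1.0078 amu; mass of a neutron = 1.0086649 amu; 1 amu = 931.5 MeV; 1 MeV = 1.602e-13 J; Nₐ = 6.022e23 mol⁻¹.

2.28e+13 J/mol

Z = 14, so N = A − Z = 28 − 14 = 14.
Total constituent mass: 14 × 1.0078 + 14 × 1.0086649 = 28.2305086 amu
Mass defect Δm = 28.2305086 − 27.97693 = 0.2535786 amu
Converting to energy: 0.2535786 amu × 931.5 MeV/amu = 236.208 MeV
Per nucleus in joules: 236.208 MeV × 1.602e-13 J/MeV = 3.7841e-11 J
Per mole: 3.7841e-11 J × 6.022e23 mol⁻¹ = 2.2788e+13 J/mol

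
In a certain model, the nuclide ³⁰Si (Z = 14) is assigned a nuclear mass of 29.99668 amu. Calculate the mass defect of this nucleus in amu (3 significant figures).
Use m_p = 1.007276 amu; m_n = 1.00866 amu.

0.244 amu

Z = 14, so N = A − Z = 30 − 14 = 16.
Σm = 14·m_p + 16·m_n = 14.101864 + 16.13856 = 30.240424 amu
Mass defect Δm = 30.240424 − 29.99668 = 0.243744 amu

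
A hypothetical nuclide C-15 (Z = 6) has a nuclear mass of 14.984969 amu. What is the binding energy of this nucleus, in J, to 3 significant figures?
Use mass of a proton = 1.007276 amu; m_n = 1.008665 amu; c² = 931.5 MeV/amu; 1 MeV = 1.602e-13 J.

2.04e-11 J

The nucleus contains 6 protons and 15 − 6 = 9 neutrons.
Mass of separated nucleons = 6(1.007276) + 9(1.008665) = 6.043656 + 9.077985 = 15.121641 amu
Mass defect Δm = 15.121641 − 14.984969 = 0.136672 amu
Converting to energy: 0.136672 amu × 931.5 MeV/amu = 127.310 MeV
In joules: 127.310 MeV × 1.602e-13 J/MeV = 2.0395e-11 J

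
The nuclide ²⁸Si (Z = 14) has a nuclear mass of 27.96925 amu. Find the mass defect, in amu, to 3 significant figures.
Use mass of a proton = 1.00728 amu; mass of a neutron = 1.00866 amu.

Mass of separated nucleons = 14(1.00728) + 14(1.00866) = 14.10192 + 14.12124 = 28.22316 amu
Δm = 28.22316 − 27.96925 = 0.25391 amu

0.254 amu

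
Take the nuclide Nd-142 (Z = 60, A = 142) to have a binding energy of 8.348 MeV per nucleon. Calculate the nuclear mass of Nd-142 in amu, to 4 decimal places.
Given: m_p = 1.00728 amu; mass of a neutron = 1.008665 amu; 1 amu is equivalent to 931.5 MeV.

Total binding energy = 142 × 8.348 = 1185.416 MeV
Mass defect = 1185.416 MeV / (931.5 MeV/amu) = 1.272588 amu
Constituent mass = 60(1.00728) + 82(1.008665) = 143.147330 amu
Nuclear mass = 143.147330 − 1.272588 = 141.874742 amu ≈ 141.8747 amu (to 4 decimal places)

141.8747 amu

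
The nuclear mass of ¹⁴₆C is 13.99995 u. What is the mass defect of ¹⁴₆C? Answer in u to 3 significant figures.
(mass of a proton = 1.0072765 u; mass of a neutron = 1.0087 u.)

Mass of separated nucleons = 6(1.0072765) + 8(1.0087) = 6.0436590 + 8.0696 = 14.1132590 u
Δm = 14.1132590 − 13.99995 = 0.1133090 u

0.113 u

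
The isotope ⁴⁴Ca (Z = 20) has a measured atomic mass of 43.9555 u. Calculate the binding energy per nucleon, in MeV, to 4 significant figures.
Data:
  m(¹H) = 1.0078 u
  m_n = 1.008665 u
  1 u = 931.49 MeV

8.647 MeV/nucleon

Mass of separated nucleons = 20(1.0078) + 24(1.008665) = 20.1560 + 24.207960 = 44.363960 u
The mass defect is 44.363960 − 43.9555 = 0.408460 u.
E_B = 0.408460 × 931.49 = 380.476 MeV
Dividing by A = 44 gives 8.647 MeV per nucleon.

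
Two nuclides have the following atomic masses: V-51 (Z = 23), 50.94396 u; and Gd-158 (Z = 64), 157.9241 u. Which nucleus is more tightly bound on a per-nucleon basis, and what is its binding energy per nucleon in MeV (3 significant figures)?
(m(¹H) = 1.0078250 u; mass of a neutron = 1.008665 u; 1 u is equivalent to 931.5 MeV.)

V-51; 8.74 MeV/nucleon

V-51: Σm = 23(1.0078250) + 28(1.008665) = 51.4225950 u; Δm = 0.4786350 u; E_B = 445.85 MeV; E_B/A = 8.742 MeV
Gd-158: Σm = 64(1.0078250) + 94(1.008665) = 159.3153100 u; Δm = 1.3912100 u; E_B = 1295.9 MeV; E_B/A = 8.202 MeV
V-51 has the higher binding energy per nucleon, so it is the more tightly bound nucleus.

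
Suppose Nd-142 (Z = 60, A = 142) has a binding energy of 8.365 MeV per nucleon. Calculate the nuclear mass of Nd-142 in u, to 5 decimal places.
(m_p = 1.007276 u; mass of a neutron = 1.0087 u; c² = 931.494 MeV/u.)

Total binding energy = 142 × 8.365 = 1187.830 MeV
Mass defect = 1187.830 MeV / (931.494 MeV/u) = 1.2751880 u
Constituent mass = 60(1.007276) + 82(1.0087) = 143.149960 u
Nuclear mass = 143.149960 − 1.2751880 = 141.8747720 u ≈ 141.87477 u (to 5 decimal places)

141.87477 u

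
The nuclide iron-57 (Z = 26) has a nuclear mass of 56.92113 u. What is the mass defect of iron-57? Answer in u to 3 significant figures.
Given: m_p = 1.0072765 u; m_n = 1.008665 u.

The nucleus contains 26 protons and 57 − 26 = 31 neutrons.
Σm = 26·m_p + 31·m_n = 26.1891890 + 31.268615 = 57.4578040 u
Mass defect Δm = 57.4578040 − 56.92113 = 0.5366740 u

0.537 u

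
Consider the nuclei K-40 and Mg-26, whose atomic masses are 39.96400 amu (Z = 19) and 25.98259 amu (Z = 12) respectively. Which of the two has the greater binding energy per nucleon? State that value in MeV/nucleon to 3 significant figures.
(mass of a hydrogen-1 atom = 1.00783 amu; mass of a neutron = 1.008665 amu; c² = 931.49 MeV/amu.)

K-40: Σm = 19(1.00783) + 21(1.008665) = 40.330735 amu; Δm = 0.366735 amu; E_B = 341.61 MeV; E_B/A = 8.540 MeV
Mg-26: Σm = 12(1.00783) + 14(1.008665) = 26.215270 amu; Δm = 0.232680 amu; E_B = 216.74 MeV; E_B/A = 8.336 MeV
K-40 has the higher binding energy per nucleon, so it is the more tightly bound nucleus.

K-40; 8.54 MeV/nucleon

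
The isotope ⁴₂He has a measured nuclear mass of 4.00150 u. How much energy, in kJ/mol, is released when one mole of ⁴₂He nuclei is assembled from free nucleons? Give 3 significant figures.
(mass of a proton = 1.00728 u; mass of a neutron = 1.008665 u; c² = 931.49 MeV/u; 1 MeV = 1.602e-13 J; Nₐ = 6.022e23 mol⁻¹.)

2.73e+09 kJ/mol

Z = 2, so N = A − Z = 4 − 2 = 2.
Σm = 2·m_p + 2·m_n = 2.01456 + 2.017330 = 4.031890 u
Δm = 4.031890 − 4.00150 = 0.030390 u
Binding energy = Δm·c² = 0.030390 × 931.49 MeV/u = 28.3080 MeV
Per nucleus in joules: 28.3080 MeV × 1.602e-13 J/MeV = 4.5349e-12 J
Per mole: 4.5349e-12 J × 6.022e23 mol⁻¹ = 2.7309e+12 J/mol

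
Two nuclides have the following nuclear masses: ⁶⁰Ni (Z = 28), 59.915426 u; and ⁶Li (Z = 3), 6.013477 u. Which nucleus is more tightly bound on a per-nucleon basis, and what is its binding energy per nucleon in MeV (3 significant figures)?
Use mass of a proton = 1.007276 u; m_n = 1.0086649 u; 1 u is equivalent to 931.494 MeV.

⁶⁰Ni; 8.78 MeV/nucleon

⁶⁰Ni: Σm = 28(1.007276) + 32(1.0086649) = 60.4810048 u; Δm = 0.5655788 u; E_B = 526.83 MeV; E_B/A = 8.781 MeV
⁶Li: Σm = 3(1.007276) + 3(1.0086649) = 6.0478227 u; Δm = 0.0343457 u; E_B = 31.993 MeV; E_B/A = 5.332 MeV
⁶⁰Ni has the higher binding energy per nucleon, so it is the more tightly bound nucleus.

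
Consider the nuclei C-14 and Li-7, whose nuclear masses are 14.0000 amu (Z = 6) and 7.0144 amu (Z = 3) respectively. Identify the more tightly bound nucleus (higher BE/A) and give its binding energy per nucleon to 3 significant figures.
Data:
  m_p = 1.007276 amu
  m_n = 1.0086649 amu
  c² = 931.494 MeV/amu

C-14: Σm = 6(1.007276) + 8(1.0086649) = 14.1129752 amu; Δm = 0.1129752 amu; E_B = 105.24 MeV; E_B/A = 7.517 MeV
Li-7: Σm = 3(1.007276) + 4(1.0086649) = 7.0564876 amu; Δm = 0.0420876 amu; E_B = 39.204 MeV; E_B/A = 5.601 MeV
C-14 has the higher binding energy per nucleon, so it is the more tightly bound nucleus.

C-14; 7.52 MeV/nucleon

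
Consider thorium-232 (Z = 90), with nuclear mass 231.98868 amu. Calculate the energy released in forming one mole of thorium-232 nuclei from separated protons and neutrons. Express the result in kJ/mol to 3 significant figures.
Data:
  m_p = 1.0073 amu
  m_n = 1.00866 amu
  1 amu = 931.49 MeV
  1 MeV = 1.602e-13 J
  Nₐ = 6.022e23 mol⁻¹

1.71e+11 kJ/mol

The nucleus contains 90 protons and 232 − 90 = 142 neutrons.
Total constituent mass: 90 × 1.0073 + 142 × 1.00866 = 233.88672 amu
The mass defect is 233.88672 − 231.98868 = 1.89804 amu.
E_B = 1.89804 × 931.49 = 1768.01 MeV
Per nucleus in joules: 1768.01 MeV × 1.602e-13 J/MeV = 2.8324e-10 J
Per mole: 2.8324e-10 J × 6.022e23 mol⁻¹ = 1.7057e+14 J/mol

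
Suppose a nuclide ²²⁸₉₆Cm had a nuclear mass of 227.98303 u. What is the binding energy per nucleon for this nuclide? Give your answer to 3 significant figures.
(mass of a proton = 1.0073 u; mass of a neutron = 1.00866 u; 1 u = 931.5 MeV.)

Σm = 96·m_p + 132·m_n = 96.7008 + 133.14312 = 229.84392 u
Δm = 229.84392 − 227.98303 = 1.86089 u
E_B = 1.86089 × 931.5 = 1733.42 MeV
BE/A = 1733.42 MeV / 228 = 7.603 MeV/nucleon

7.60 MeV/nucleon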